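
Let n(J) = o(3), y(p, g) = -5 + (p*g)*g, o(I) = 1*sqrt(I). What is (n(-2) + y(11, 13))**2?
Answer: (1854 + sqrt(3))**2 ≈ 3.4437e+6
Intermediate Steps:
o(I) = sqrt(I)
y(p, g) = -5 + p*g**2 (y(p, g) = -5 + (g*p)*g = -5 + p*g**2)
n(J) = sqrt(3)
(n(-2) + y(11, 13))**2 = (sqrt(3) + (-5 + 11*13**2))**2 = (sqrt(3) + (-5 + 11*169))**2 = (sqrt(3) + (-5 + 1859))**2 = (sqrt(3) + 1854)**2 = (1854 + sqrt(3))**2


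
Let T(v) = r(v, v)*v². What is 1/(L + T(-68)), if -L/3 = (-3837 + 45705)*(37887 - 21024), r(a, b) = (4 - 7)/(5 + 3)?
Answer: -1/2118061986 ≈ -4.7213e-10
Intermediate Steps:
r(a, b) = -3/8
T(v) = -3*v²/8
L = -2118060252 (L = -3*(-3837 + 45705)*(37887 - 21024) = -125604*16863 = -3*706020084 = -2118060252)
1/(L + T(-68)) = 1/(-2118060252 - 3/8*(-68)²) = 1/(-2118060252 - 3/8*4624) = 1/(-2118060252 - 1734) = 1/(-2118061986) = -1/2118061986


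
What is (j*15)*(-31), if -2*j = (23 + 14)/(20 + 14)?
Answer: 17205/68 ≈ 253.01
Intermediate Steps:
j = -37/68 (j = -(23 + 14)/(2*(20 + 14)) = -37/(2*34) = -½*37/34 = -37/68 ≈ -0.54412)
(j*15)*(-31) = -37/68*15*(-31) = -555/68*(-31) = 17205/68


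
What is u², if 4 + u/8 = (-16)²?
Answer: 4064256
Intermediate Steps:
u = 2016 (u = -32 + 8*(-16)² = -32 + 8*256 = -32 + 2048 = 2016)
u² = 2016² = 4064256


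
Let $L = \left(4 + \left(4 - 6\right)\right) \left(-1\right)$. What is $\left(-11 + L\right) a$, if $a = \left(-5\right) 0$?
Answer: $0$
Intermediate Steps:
$a = 0$
$L = -2$ ($L = \left(4 + \left(4 - 6\right)\right) \left(-1\right) = \left(4 - 2\right) \left(-1\right) = 2 \left(-1\right) = -2$)
$\left(-11 + L\right) a = \left(-11 - 2\right) 0 = \left(-13\right) 0 = 0$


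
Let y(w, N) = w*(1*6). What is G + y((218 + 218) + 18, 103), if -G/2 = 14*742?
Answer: -18052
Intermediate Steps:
y(w, N) = 6*w (y(w, N) = w*6 = 6*w)
G = -20776 (G = -28*742 = -2*10388 = -20776)
G + y((218 + 218) + 18, 103) = -20776 + 6*((218 + 218) + 18) = -20776 + 6*(436 + 18) = -20776 + 6*454 = -20776 + 2724 = -18052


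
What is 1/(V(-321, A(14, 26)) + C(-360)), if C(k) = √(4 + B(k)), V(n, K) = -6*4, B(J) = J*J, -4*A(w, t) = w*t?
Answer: 6/32257 + √32401/64514 ≈ 0.0029761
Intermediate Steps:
A(w, t) = -t*w/4 (A(w, t) = -w*t/4 = -t*w/4)
B(J) = J²
V(n, K) = -24
C(k) = √(4 + k²)
1/(V(-321, A(14, 26)) + C(-360)) = 1/(-24 + √(4 + (-360)²)) = 1/(-24 + √(4 + 129600)) = 1/(-24 + √129604) = 1/(-24 + 2*√32401)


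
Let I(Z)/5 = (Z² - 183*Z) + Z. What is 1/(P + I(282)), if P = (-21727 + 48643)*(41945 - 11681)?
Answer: 1/814726824 ≈ 1.2274e-9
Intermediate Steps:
P = 814585824 (P = 26916*30264 = 814585824)
I(Z) = -910*Z + 5*Z² (I(Z) = 5*((Z² - 183*Z) + Z) = 5*(Z² - 182*Z) = -910*Z + 5*Z²)
1/(P + I(282)) = 1/(814585824 + 5*282*(-182 + 282)) = 1/(814585824 + 5*282*100) = 1/(814585824 + 141000) = 1/814726824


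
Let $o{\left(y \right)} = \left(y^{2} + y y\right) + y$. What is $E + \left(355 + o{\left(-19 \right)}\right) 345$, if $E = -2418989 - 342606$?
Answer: $-2396585$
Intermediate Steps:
$o{\left(y \right)} = y + 2 y^{2}$ ($o{\left(y \right)} = \left(y^{2} + y^{2}\right) + y = 2 y^{2} + y = y + 2 y^{2}$)
$E = -2761595$ ($E = -2418989 - 342606 = -2761595$)
$E + \left(355 + o{\left(-19 \right)}\right) 345 = -2761595 + \left(355 - 19 \left(1 + 2 \left(-19\right)\right)\right) 345 = -2761595 + \left(355 - 19 \left(1 - 38\right)\right) 345 = -2761595 + \left(355 - -703\right) 345 = -2761595 + \left(355 + 703\right) 345 = -2761595 + 1058 \cdot 345 = -2761595 + 365010 = -2396585$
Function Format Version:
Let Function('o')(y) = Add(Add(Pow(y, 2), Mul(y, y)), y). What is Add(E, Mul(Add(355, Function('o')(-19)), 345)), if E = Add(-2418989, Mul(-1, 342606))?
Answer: -2396585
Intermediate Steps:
Function('o')(y) = Add(y, Mul(2, Pow(y, 2))) (Function('o')(y) = Add(Add(Pow(y, 2), Pow(y, 2)), y) = Add(Mul(2, Pow(y, 2)), y) = Add(y, Mul(2, Pow(y, 2))))
E = -2761595 (E = Add(-2418989, -342606) = -2761595)
Add(E, Mul(Add(355, Function('o')(-19)), 345)) = Add(-2761595, Mul(Add(355, Mul(-19, Add(1, Mul(2, -19)))), 345)) = Add(-2761595, Mul(Add(355, Mul(-19, Add(1, -38))), 345)) = Add(-2761595, Mul(Add(355, Mul(-19, -37)), 345)) = Add(-2761595, Mul(Add(355, 703), 345)) = Add(-2761595, Mul(1058, 345)) = Add(-2761595, 365010) = -2396585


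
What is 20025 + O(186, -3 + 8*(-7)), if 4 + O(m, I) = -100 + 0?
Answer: 19921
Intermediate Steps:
O(m, I) = -104 (O(m, I) = -4 + (-100 + 0) = -4 - 100 = -104)
20025 + O(186, -3 + 8*(-7)) = 20025 - 104 = 19921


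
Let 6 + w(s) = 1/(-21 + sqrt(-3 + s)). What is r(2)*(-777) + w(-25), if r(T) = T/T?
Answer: -52464/67 - 2*I*sqrt(7)/469 ≈ -783.04 - 0.011283*I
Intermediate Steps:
r(T) = 1
w(s) = -6 + 1/(-21 + sqrt(-3 + s))
r(2)*(-777) + w(-25) = 1*(-777) + (127 - 6*sqrt(-3 - 25))/(-21 + sqrt(-3 - 25)) = -777 + (127 - 12*I*sqrt(7))/(-21 + sqrt(-28)) = -777 + (127 - 12*I*sqrt(7))/(-21 + 2*I*sqrt(7))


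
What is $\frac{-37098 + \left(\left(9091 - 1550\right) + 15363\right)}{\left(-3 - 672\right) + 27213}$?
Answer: $- \frac{7097}{13269} \approx -0.53486$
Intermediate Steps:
$\frac{-37098 + \left(\left(9091 - 1550\right) + 15363\right)}{\left(-3 - 672\right) + 27213} = \frac{-37098 + \left(7541 + 15363\right)}{\left(-3 - 672\right) + 27213} = \frac{-37098 + 22904}{-675 + 27213} = - \frac{14194}{26538} = \left(-14194\right) \frac{1}{26538} = - \frac{7097}{13269}$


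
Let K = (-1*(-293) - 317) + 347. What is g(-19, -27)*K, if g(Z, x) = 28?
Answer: 9044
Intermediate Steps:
K = 323 (K = (293 - 317) + 347 = -24 + 347 = 323)
g(-19, -27)*K = 28*323 = 9044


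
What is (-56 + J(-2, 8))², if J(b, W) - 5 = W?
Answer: 1849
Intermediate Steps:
J(b, W) = 5 + W
(-56 + J(-2, 8))² = (-56 + (5 + 8))² = (-56 + 13)² = (-43)² = 1849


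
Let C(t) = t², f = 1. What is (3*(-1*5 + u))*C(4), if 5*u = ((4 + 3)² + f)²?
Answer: 23760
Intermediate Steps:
u = 500 (u = ((4 + 3)² + 1)²/5 = (7² + 1)²/5 = (49 + 1)²/5 = (⅕)*50² = (⅕)*2500 = 500)
(3*(-1*5 + u))*C(4) = (3*(-1*5 + 500))*4² = (3*(-5 + 500))*16 = (3*495)*16 = 1485*16 = 23760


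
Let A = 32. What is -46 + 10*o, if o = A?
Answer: 274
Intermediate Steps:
o = 32
-46 + 10*o = -46 + 10*32 = -46 + 320 = 274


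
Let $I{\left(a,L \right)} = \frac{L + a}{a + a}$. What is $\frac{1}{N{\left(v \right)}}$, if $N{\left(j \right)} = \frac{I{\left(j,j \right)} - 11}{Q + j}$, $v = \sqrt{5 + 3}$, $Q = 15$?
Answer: $- \frac{3}{2} - \frac{\sqrt{2}}{5} \approx -1.7828$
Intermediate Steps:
$I{\left(a,L \right)} = \frac{L + a}{2 a}$
$v = 2 \sqrt{2}$ ($v = \sqrt{8} = 2 \sqrt{2} \approx 2.8284$)
$N{\left(j \right)} = - \frac{10}{15 + j}$ ($N{\left(j \right)} = \frac{\frac{j + j}{2 j} - 11}{15 + j} = \frac{\frac{2 j}{2 j} - 11}{15 + j} = \frac{1 - 11}{15 + j} = - \frac{10}{15 + j}$)
$\frac{1}{N{\left(v \right)}} = \frac{1}{\left(-10\right) \frac{1}{15 + 2 \sqrt{2}}} = - \frac{3}{2} - \frac{\sqrt{2}}{5}$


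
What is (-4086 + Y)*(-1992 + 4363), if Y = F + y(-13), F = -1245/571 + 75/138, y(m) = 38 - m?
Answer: -251388369155/26266 ≈ -9.5709e+6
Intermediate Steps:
F = -42995/26266 (F = -1245*1/571 + 75*(1/138) = -1245/571 + 25/46 = -42995/26266 ≈ -1.6369)
Y = 1296571/26266 (Y = -42995/26266 + (38 - 1*(-13)) = -42995/26266 + (38 + 13) = -42995/26266 + 51 = 1296571/26266 ≈ 49.363)
(-4086 + Y)*(-1992 + 4363) = (-4086 + 1296571/26266)*(-1992 + 4363) = -106026305/26266*2371 = -251388369155/26266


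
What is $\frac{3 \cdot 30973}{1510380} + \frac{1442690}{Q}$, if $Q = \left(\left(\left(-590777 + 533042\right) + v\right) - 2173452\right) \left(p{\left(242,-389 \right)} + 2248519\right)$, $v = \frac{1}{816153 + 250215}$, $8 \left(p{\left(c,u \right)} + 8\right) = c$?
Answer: $\frac{1767477525802894850777}{28730132522466267305556} \approx 0.06152$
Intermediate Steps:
$p{\left(c,u \right)} = -8 + \frac{c}{8}$
$v = \frac{1}{1066368} \approx 9.3776 \cdot 10^{-7}$
$Q = - \frac{7133171583260404825}{1421824}$ ($Q = \left(\left(\left(-590777 + 533042\right) + \frac{1}{1066368}\right) - 2173452\right) \left(\left(-8 + \frac{1}{8} \cdot 242\right) + 2248519\right) = \left(\left(-57735 + \frac{1}{1066368}\right) - 2173452\right) \left(\left(-8 + \frac{121}{4}\right) + 2248519\right) = \left(- \frac{61566756479}{1066368} - 2173452\right) \left(\frac{89}{4} + 2248519\right) = \left(- \frac{2379266418815}{1066368}\right) \frac{8994165}{4} = - \frac{7133171583260404825}{1421824} \approx -5.0169 \cdot 10^{12}$)
$\frac{3 \cdot 30973}{1510380} + \frac{1442690}{Q} = \frac{3 \cdot 30973}{1510380} + \frac{1442690}{- \frac{7133171583260404825}{1421824}} = 92919 \cdot \frac{1}{1510380} + 1442690 \left(- \frac{1421824}{7133171583260404825}\right) = \frac{30973}{503460} - \frac{410250253312}{1426634316652080965} = \frac{1767477525802894850777}{28730132522466267305556}$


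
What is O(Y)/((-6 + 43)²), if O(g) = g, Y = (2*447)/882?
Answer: 149/201243 ≈ 0.00074040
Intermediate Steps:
Y = 149/147 (Y = 894*(1/882) = 149/147 ≈ 1.0136)
O(Y)/((-6 + 43)²) = 149/(147*((-6 + 43)²)) = 149/(147*(37²)) = (149/147)/1369 = (149/147)*(1/1369) = 149/201243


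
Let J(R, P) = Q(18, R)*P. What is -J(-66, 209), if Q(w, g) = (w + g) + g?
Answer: 23826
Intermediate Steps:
Q(w, g) = w + 2*g (Q(w, g) = (g + w) + g = w + 2*g)
J(R, P) = P*(18 + 2*R) (J(R, P) = (18 + 2*R)*P = P*(18 + 2*R))
-J(-66, 209) = -2*209*(9 - 66) = -2*209*(-57) = -1*(-23826) = 23826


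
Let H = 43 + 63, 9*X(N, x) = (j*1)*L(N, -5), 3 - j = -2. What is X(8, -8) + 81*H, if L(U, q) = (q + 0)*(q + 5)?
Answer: 8586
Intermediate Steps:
j = 5 (j = 3 - 1*(-2) = 3 + 2 = 5)
L(U, q) = q*(5 + q)
X(N, x) = 0 (X(N, x) = ((5*1)*(-5*(5 - 5)))/9 = (5*(-5*0))/9 = (5*0)/9 = (1/9)*0 = 0)
H = 106
X(8, -8) + 81*H = 0 + 81*106 = 0 + 8586 = 8586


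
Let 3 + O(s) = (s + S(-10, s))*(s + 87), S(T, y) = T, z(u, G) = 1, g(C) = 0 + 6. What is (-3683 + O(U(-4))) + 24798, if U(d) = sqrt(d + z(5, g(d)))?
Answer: 20239 + 77*I*sqrt(3) ≈ 20239.0 + 133.37*I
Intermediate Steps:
g(C) = 6
U(d) = sqrt(1 + d) (U(d) = sqrt(d + 1) = sqrt(1 + d))
O(s) = -3 + (-10 + s)*(87 + s) (O(s) = -3 + (s - 10)*(s + 87) = -3 + (-10 + s)*(87 + s))
(-3683 + O(U(-4))) + 24798 = (-3683 + (-873 + (sqrt(1 - 4))**2 + 77*sqrt(1 - 4))) + 24798 = (-3683 + (-873 + (sqrt(-3))**2 + 77*sqrt(-3))) + 24798 = (-3683 + (-873 + (I*sqrt(3))**2 + 77*(I*sqrt(3)))) + 24798 = (-3683 + (-873 - 3 + 77*I*sqrt(3))) + 24798 = (-3683 + (-876 + 77*I*sqrt(3))) + 24798 = (-4559 + 77*I*sqrt(3)) + 24798 = 20239 + 77*I*sqrt(3)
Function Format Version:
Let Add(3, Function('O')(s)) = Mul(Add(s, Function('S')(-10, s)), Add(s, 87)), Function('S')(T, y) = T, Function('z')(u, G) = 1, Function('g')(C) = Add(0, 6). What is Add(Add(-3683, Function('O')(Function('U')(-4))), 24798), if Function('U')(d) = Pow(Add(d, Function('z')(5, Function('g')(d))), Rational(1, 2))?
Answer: Add(20239, Mul(77, I, Pow(3, Rational(1, 2)))) ≈ Add(20239., Mul(133.37, I))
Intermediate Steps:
Function('g')(C) = 6
Function('U')(d) = Pow(Add(1, d), Rational(1, 2)) (Function('U')(d) = Pow(Add(d, 1), Rational(1, 2)) = Pow(Add(1, d), Rational(1, 2)))
Function('O')(s) = Add(-3, Mul(Add(-10, s), Add(87, s))) (Function('O')(s) = Add(-3, Mul(Add(s, -10), Add(s, 87))) = Add(-3, Mul(Add(-10, s), Add(87, s))))
Add(Add(-3683, Function('O')(Function('U')(-4))), 24798) = Add(Add(-3683, Add(-873, Pow(Pow(Add(1, -4), Rational(1, 2)), 2), Mul(77, Pow(Add(1, -4), Rational(1, 2))))), 24798) = Add(Add(-3683, Add(-873, Pow(Pow(-3, Rational(1, 2)), 2), Mul(77, Pow(-3, Rational(1, 2))))), 24798) = Add(Add(-3683, Add(-873, Pow(Mul(I, Pow(3, Rational(1, 2))), 2), Mul(77, Mul(I, Pow(3, Rational(1, 2)))))), 24798) = Add(Add(-3683, Add(-873, -3, Mul(77, I, Pow(3, Rational(1, 2))))), 24798) = Add(Add(-3683, Add(-876, Mul(77, I, Pow(3, Rational(1, 2))))), 24798) = Add(Add(-4559, Mul(77, I, Pow(3, Rational(1, 2)))), 24798) = Add(20239, Mul(77, I, Pow(3, Rational(1, 2))))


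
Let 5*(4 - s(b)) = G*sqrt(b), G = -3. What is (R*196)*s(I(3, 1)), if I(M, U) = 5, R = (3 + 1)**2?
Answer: 12544 + 9408*sqrt(5)/5 ≈ 16751.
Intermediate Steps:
R = 16 (R = 4**2 = 16)
s(b) = 4 + 3*sqrt(b)/5 (s(b) = 4 - (-3)*sqrt(b)/5 = 4 + 3*sqrt(b)/5)
(R*196)*s(I(3, 1)) = (16*196)*(4 + 3*sqrt(5)/5) = 3136*(4 + 3*sqrt(5)/5) = 12544 + 9408*sqrt(5)/5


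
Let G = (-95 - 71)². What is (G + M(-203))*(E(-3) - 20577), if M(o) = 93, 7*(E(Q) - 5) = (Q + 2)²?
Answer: -3981538947/7 ≈ -5.6879e+8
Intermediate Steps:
G = 27556 (G = (-166)² = 27556)
E(Q) = 5 + (2 + Q)²/7 (E(Q) = 5 + (Q + 2)²/7 = 5 + (2 + Q)²/7)
(G + M(-203))*(E(-3) - 20577) = (27556 + 93)*((5 + (2 - 3)²/7) - 20577) = 27649*((5 + (⅐)*(-1)²) - 20577) = 27649*((5 + (⅐)*1) - 20577) = 27649*((5 + ⅐) - 20577) = 27649*(36/7 - 20577) = 27649*(-144003/7) = -3981538947/7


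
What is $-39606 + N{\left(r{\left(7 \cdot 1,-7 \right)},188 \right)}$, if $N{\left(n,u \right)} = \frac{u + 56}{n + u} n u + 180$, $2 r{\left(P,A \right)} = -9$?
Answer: $- \frac{14882190}{367} \approx -40551.0$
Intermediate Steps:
$r{\left(P,A \right)} = - \frac{9}{2}$ ($r{\left(P,A \right)} = \frac{1}{2} \left(-9\right) = - \frac{9}{2}$)
$N{\left(n,u \right)} = 180 + \frac{n u \left(56 + u\right)}{n + u}$ ($N{\left(n,u \right)} = \frac{56 + u}{n + u} n u + 180 = \frac{n \left(56 + u\right)}{n + u} u + 180 = \frac{n u \left(56 + u\right)}{n + u} + 180 = 180 + \frac{n u \left(56 + u\right)}{n + u}$)
$-39606 + N{\left(r{\left(7 \cdot 1,-7 \right)},188 \right)} = -39606 + \frac{180 \left(- \frac{9}{2}\right) + 180 \cdot 188 - \frac{9 \cdot 188^{2}}{2} + 56 \left(- \frac{9}{2}\right) 188}{- \frac{9}{2} + 188} = -39606 + \frac{-810 + 33840 - 159048 - 47376}{\frac{367}{2}} = -39606 + \frac{2 \left(-810 + 33840 - 159048 - 47376\right)}{367} = -39606 + \frac{2}{367} \left(-173394\right) = -39606 - \frac{346788}{367} = - \frac{14882190}{367}$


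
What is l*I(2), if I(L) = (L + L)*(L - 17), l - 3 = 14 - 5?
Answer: -720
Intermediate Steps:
l = 12 (l = 3 + (14 - 5) = 3 + 9 = 12)
I(L) = 2*L*(-17 + L) (I(L) = (2*L)*(-17 + L) = 2*L*(-17 + L))
l*I(2) = 12*(2*2*(-17 + 2)) = 12*(2*2*(-15)) = 12*(-60) = -720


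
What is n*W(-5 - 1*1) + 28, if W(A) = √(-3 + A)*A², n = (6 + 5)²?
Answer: 28 + 13068*I ≈ 28.0 + 13068.0*I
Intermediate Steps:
n = 121 (n = 11² = 121)
W(A) = A²*√(-3 + A)
n*W(-5 - 1*1) + 28 = 121*((-5 - 1*1)²*√(-3 + (-5 - 1*1))) + 28 = 121*((-5 - 1)²*√(-3 + (-5 - 1))) + 28 = 121*((-6)²*√(-3 - 6)) + 28 = 121*(36*√(-9)) + 28 = 121*(36*(3*I)) + 28 = 121*(108*I) + 28 = 13068*I + 28 = 28 + 13068*I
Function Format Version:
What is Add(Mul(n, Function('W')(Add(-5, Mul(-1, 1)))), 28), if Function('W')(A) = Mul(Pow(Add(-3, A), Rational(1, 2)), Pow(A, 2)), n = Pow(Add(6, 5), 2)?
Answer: Add(28, Mul(13068, I)) ≈ Add(28.000, Mul(13068., I))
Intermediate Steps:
n = 121 (n = Pow(11, 2) = 121)
Function('W')(A) = Mul(Pow(A, 2), Pow(Add(-3, A), Rational(1, 2)))
Add(Mul(n, Function('W')(Add(-5, Mul(-1, 1)))), 28) = Add(Mul(121, Mul(Pow(Add(-5, Mul(-1, 1)), 2), Pow(Add(-3, Add(-5, Mul(-1, 1))), Rational(1, 2)))), 28) = Add(Mul(121, Mul(Pow(Add(-5, -1), 2), Pow(Add(-3, Add(-5, -1)), Rational(1, 2)))), 28) = Add(Mul(121, Mul(Pow(-6, 2), Pow(Add(-3, -6), Rational(1, 2)))), 28) = Add(Mul(121, Mul(36, Pow(-9, Rational(1, 2)))), 28) = Add(Mul(121, Mul(36, Mul(3, I))), 28) = Add(Mul(121, Mul(108, I)), 28) = Add(Mul(13068, I), 28) = Add(28, Mul(13068, I))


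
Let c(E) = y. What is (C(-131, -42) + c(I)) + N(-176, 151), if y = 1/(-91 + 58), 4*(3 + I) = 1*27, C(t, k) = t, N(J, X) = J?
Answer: -10132/33 ≈ -307.03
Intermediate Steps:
I = 15/4 (I = -3 + (1*27)/4 = -3 + (¼)*27 = -3 + 27/4 = 15/4 ≈ 3.7500)
y = -1/33 (y = 1/(-33) = -1/33 ≈ -0.030303)
c(E) = -1/33
(C(-131, -42) + c(I)) + N(-176, 151) = (-131 - 1/33) - 176 = -4324/33 - 176 = -10132/33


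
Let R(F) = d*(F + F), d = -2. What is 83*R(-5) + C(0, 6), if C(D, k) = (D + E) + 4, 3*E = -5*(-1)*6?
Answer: 1674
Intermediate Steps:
E = 10 (E = (-5*(-1)*6)/3 = (5*6)/3 = (⅓)*30 = 10)
R(F) = -4*F (R(F) = -2*(F + F) = -4*F)
C(D, k) = 14 + D (C(D, k) = (D + 10) + 4 = (10 + D) + 4 = 14 + D)
83*R(-5) + C(0, 6) = 83*(-4*(-5)) + (14 + 0) = 83*20 + 14 = 1660 + 14 = 1674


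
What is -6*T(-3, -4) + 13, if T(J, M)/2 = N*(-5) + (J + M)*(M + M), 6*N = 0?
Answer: -659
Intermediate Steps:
N = 0 (N = (⅙)*0 = 0)
T(J, M) = 4*M*(J + M) (T(J, M) = 2*(0*(-5) + (J + M)*(M + M)) = 2*(0 + (J + M)*(2*M)) = 2*(0 + 2*M*(J + M)) = 2*(2*M*(J + M)) = 4*M*(J + M))
-6*T(-3, -4) + 13 = -24*(-4)*(-3 - 4) + 13 = -24*(-4)*(-7) + 13 = -6*112 + 13 = -672 + 13 = -659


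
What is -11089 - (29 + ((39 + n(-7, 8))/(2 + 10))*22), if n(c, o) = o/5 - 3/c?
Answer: -1175288/105 ≈ -11193.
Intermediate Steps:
n(c, o) = -3/c + o/5 (n(c, o) = o*(⅕) - 3/c = o/5 - 3/c = -3/c + o/5)
-11089 - (29 + ((39 + n(-7, 8))/(2 + 10))*22) = -11089 - (29 + ((39 + (-3/(-7) + (⅕)*8))/(2 + 10))*22) = -11089 - (29 + ((39 + (-3*(-⅐) + 8/5))/12)*22) = -11089 - (29 + ((39 + (3/7 + 8/5))*(1/12))*22) = -11089 - (29 + ((39 + 71/35)*(1/12))*22) = -11089 - (29 + ((1436/35)*(1/12))*22) = -11089 - (29 + (359/105)*22) = -11089 - (29 + 7898/105) = -11089 - 1*10943/105 = -11089 - 10943/105 = -1175288/105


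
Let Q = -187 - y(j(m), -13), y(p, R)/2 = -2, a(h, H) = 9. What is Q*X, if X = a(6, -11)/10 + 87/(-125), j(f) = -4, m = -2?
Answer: -9333/250 ≈ -37.332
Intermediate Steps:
y(p, R) = -4 (y(p, R) = 2*(-2) = -4)
X = 51/250 (X = 9/10 + 87/(-125) = 9*(1/10) + 87*(-1/125) = 9/10 - 87/125 = 51/250 ≈ 0.20400)
Q = -183 (Q = -187 - 1*(-4) = -187 + 4 = -183)
Q*X = -183*51/250 = -9333/250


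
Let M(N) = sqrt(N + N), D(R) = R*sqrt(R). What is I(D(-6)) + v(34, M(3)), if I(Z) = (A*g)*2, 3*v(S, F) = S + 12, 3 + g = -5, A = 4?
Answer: -146/3 ≈ -48.667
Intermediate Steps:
g = -8 (g = -3 - 5 = -8)
D(R) = R**(3/2)
M(N) = sqrt(2)*sqrt(N) (M(N) = sqrt(2*N) = sqrt(2)*sqrt(N))
v(S, F) = 4 + S/3 (v(S, F) = (S + 12)/3 = (12 + S)/3 = 4 + S/3)
I(Z) = -64 (I(Z) = (4*(-8))*2 = -32*2 = -64)
I(D(-6)) + v(34, M(3)) = -64 + (4 + (1/3)*34) = -64 + (4 + 34/3) = -64 + 46/3 = -146/3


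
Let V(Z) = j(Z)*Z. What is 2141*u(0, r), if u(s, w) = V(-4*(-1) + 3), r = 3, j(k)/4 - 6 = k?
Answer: 779324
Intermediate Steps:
j(k) = 24 + 4*k
V(Z) = Z*(24 + 4*Z) (V(Z) = (24 + 4*Z)*Z = Z*(24 + 4*Z))
u(s, w) = 364 (u(s, w) = 4*(-4*(-1) + 3)*(6 + (-4*(-1) + 3)) = 4*(4 + 3)*(6 + (4 + 3)) = 4*7*(6 + 7) = 4*7*13 = 364)
2141*u(0, r) = 2141*364 = 779324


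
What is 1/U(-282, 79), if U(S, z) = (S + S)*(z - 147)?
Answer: 1/38352 ≈ 2.6074e-5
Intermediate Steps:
U(S, z) = 2*S*(-147 + z) (U(S, z) = (2*S)*(-147 + z) = 2*S*(-147 + z))
1/U(-282, 79) = 1/(2*(-282)*(-147 + 79)) = 1/(2*(-282)*(-68)) = 1/38352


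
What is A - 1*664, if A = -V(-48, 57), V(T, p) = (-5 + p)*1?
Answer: -716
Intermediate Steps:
V(T, p) = -5 + p
A = -52 (A = -(-5 + 57) = -1*52 = -52)
A - 1*664 = -52 - 1*664 = -52 - 664 = -716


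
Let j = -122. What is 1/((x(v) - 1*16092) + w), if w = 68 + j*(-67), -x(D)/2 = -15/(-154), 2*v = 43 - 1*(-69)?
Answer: -77/604465 ≈ -0.00012739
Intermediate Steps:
v = 56 (v = (43 - 1*(-69))/2 = (43 + 69)/2 = (½)*112 = 56)
x(D) = -15/77 (x(D) = -(-30)/(-154) = -(-30)*(-1)/154 = -2*15/154 = -15/77)
w = 8242 (w = 68 - 122*(-67) = 68 + 8174 = 8242)
1/((x(v) - 1*16092) + w) = 1/((-15/77 - 1*16092) + 8242) = 1/((-15/77 - 16092) + 8242) = 1/(-1239099/77 + 8242) = 1/(-604465/77) = -77/604465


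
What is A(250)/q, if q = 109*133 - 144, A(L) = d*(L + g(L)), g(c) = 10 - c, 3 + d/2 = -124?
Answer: -2540/14353 ≈ -0.17697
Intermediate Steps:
d = -254 (d = -6 + 2*(-124) = -6 - 248 = -254)
A(L) = -2540 (A(L) = -254*(L + (10 - L)) = -254*10 = -2540)
q = 14353 (q = 14497 - 144 = 14353)
A(250)/q = -2540/14353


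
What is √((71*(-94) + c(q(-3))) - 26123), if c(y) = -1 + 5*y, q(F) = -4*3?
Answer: I*√32858 ≈ 181.27*I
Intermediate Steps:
q(F) = -12
√((71*(-94) + c(q(-3))) - 26123) = √((71*(-94) + (-1 + 5*(-12))) - 26123) = √((-6674 + (-1 - 60)) - 26123) = √((-6674 - 61) - 26123) = √(-6735 - 26123) = √(-32858) = I*√32858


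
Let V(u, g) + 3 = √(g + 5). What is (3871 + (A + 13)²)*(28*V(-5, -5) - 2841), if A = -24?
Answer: -11676600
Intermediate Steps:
V(u, g) = -3 + √(5 + g) (V(u, g) = -3 + √(g + 5) = -3 + √(5 + g))
(3871 + (A + 13)²)*(28*V(-5, -5) - 2841) = (3871 + (-24 + 13)²)*(28*(-3 + √(5 - 5)) - 2841) = (3871 + (-11)²)*(28*(-3 + √0) - 2841) = (3871 + 121)*(28*(-3 + 0) - 2841) = 3992*(28*(-3) - 2841) = 3992*(-84 - 2841) = 3992*(-2925) = -11676600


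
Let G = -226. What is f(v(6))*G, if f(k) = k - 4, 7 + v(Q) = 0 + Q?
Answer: 1130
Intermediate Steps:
v(Q) = -7 + Q (v(Q) = -7 + (0 + Q) = -7 + Q)
f(k) = -4 + k
f(v(6))*G = (-4 + (-7 + 6))*(-226) = (-4 - 1)*(-226) = -5*(-226) = 1130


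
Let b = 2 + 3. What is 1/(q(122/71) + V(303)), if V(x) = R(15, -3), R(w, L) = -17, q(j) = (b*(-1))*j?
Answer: -71/1817 ≈ -0.039075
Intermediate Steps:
b = 5
q(j) = -5*j (q(j) = (5*(-1))*j = -5*j)
V(x) = -17
1/(q(122/71) + V(303)) = 1/(-610/71 - 17) = 1/(-1817/71) = -71/1817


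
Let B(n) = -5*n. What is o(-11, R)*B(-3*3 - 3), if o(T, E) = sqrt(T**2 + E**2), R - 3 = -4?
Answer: 60*sqrt(122) ≈ 662.72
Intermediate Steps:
R = -1 (R = 3 - 4 = -1)
o(T, E) = sqrt(E**2 + T**2)
o(-11, R)*B(-3*3 - 3) = sqrt((-1)**2 + (-11)**2)*(-5*(-3*3 - 3)) = sqrt(1 + 121)*(-5*(-9 - 3)) = sqrt(122)*(-5*(-12)) = sqrt(122)*60 = 60*sqrt(122)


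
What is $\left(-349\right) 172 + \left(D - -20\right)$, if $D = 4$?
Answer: $-60004$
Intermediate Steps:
$\left(-349\right) 172 + \left(D - -20\right) = \left(-349\right) 172 + \left(4 - -20\right) = -60028 + \left(4 + 20\right) = -60028 + 24 = -60004$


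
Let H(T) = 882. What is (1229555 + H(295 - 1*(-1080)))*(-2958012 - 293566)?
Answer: -4000861879586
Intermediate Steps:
(1229555 + H(295 - 1*(-1080)))*(-2958012 - 293566) = (1229555 + 882)*(-2958012 - 293566) = 1230437*(-3251578) = -4000861879586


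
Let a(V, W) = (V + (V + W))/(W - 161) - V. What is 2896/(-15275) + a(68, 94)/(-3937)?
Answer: -690797834/4029224225 ≈ -0.17145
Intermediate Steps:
a(V, W) = -V + (W + 2*V)/(-161 + W) (a(V, W) = (W + 2*V)/(-161 + W) - V = -V + (W + 2*V)/(-161 + W))
2896/(-15275) + a(68, 94)/(-3937) = 2896/(-15275) + ((94 + 163*68 - 1*68*94)/(-161 + 94))/(-3937) = 2896*(-1/15275) + ((94 + 11084 - 6392)/(-67))*(-1/3937) = -2896/15275 - 1/67*4786*(-1/3937) = -2896/15275 - 4786/67*(-1/3937) = -2896/15275 + 4786/263779 = -690797834/4029224225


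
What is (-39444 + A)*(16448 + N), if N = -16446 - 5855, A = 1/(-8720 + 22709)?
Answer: 1076526906365/4663 ≈ 2.3087e+8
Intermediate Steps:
A = 1/13989 ≈ 7.1485e-5
N = -22301
(-39444 + A)*(16448 + N) = (-39444 + 1/13989)*(16448 - 22301) = -551782115/13989*(-5853) = 1076526906365/4663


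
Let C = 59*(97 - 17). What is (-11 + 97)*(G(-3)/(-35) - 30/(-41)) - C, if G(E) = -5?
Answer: -1333054/287 ≈ -4644.8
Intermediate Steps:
C = 4720 (C = 59*80 = 4720)
(-11 + 97)*(G(-3)/(-35) - 30/(-41)) - C = (-11 + 97)*(-5/(-35) - 30/(-41)) - 1*4720 = 86*(-5*(-1/35) - 30*(-1/41)) - 4720 = 86*(⅐ + 30/41) - 4720 = 86*(251/287) - 4720 = 21586/287 - 4720 = -1333054/287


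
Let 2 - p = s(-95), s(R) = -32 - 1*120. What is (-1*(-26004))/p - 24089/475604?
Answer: 561995305/3329228 ≈ 168.81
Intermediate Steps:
s(R) = -152 (s(R) = -32 - 120 = -152)
p = 154 (p = 2 - 1*(-152) = 2 + 152 = 154)
(-1*(-26004))/p - 24089/475604 = -1*(-26004)/154 - 24089/475604 = 26004*(1/154) - 24089*1/475604 = 1182/7 - 24089/475604 = 561995305/3329228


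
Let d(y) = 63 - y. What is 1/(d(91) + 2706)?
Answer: 1/2678 ≈ 0.00037341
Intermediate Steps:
1/(d(91) + 2706) = 1/((63 - 1*91) + 2706) = 1/((63 - 91) + 2706) = 1/(-28 + 2706) = 1/2678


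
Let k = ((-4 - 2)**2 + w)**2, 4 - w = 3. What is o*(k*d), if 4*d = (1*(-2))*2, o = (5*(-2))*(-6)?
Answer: -82140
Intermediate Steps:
w = 1 (w = 4 - 1*3 = 4 - 3 = 1)
k = 1369 (k = ((-4 - 2)**2 + 1)**2 = ((-6)**2 + 1)**2 = (36 + 1)**2 = 37**2 = 1369)
o = 60 (o = -10*(-6) = 60)
d = -1 (d = ((1*(-2))*2)/4 = (-2*2)/4 = (1/4)*(-4) = -1)
o*(k*d) = 60*(1369*(-1)) = 60*(-1369) = -82140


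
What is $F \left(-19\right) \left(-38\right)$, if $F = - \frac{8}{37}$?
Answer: $- \frac{5776}{37} \approx -156.11$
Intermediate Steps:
$F = - \frac{8}{37}$ ($F = \left(-8\right) \frac{1}{37} = - \frac{8}{37} \approx -0.21622$)
$F \left(-19\right) \left(-38\right) = \left(- \frac{8}{37}\right) \left(-19\right) \left(-38\right) = \frac{152}{37} \left(-38\right) = - \frac{5776}{37}$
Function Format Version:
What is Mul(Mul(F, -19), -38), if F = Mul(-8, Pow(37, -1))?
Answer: Rational(-5776, 37) ≈ -156.11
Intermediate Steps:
F = Rational(-8, 37) (F = Mul(-8, Rational(1, 37)) = Rational(-8, 37) ≈ -0.21622)
Mul(Mul(F, -19), -38) = Mul(Mul(Rational(-8, 37), -19), -38) = Mul(Rational(152, 37), -38) = Rational(-5776, 37)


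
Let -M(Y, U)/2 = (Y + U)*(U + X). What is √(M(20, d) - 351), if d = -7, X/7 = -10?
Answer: √1651 ≈ 40.633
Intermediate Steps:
X = -70 (X = 7*(-10) = -70)
M(Y, U) = -2*(-70 + U)*(U + Y) (M(Y, U) = -2*(Y + U)*(U - 70) = -2*(U + Y)*(-70 + U) = -2*(-70 + U)*(U + Y))
√(M(20, d) - 351) = √((-2*(-7)² + 140*(-7) + 140*20 - 2*(-7)*20) - 351) = √((-2*49 - 980 + 2800 + 280) - 351) = √((-98 - 980 + 2800 + 280) - 351) = √(2002 - 351) = √1651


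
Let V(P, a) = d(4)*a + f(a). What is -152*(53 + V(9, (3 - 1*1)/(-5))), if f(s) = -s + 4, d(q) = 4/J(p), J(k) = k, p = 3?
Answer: -129656/15 ≈ -8643.7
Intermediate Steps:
d(q) = 4/3
f(s) = 4 - s
V(P, a) = 4 + a/3 (V(P, a) = 4*a/3 + (4 - a) = 4 + a/3)
-152*(53 + V(9, (3 - 1*1)/(-5))) = -152*(53 + (4 + ((3 - 1*1)/(-5))/3)) = -152*(53 + (4 + ((3 - 1)*(-⅕))/3)) = -152*(53 + (4 + (2*(-⅕))/3)) = -152*(53 + (4 + (⅓)*(-⅖))) = -152*(53 + (4 - 2/15)) = -152*(53 + 58/15) = -152*853/15 = -129656/15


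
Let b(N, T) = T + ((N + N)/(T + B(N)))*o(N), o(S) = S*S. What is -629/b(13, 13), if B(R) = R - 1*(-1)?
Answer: -16983/4745 ≈ -3.5791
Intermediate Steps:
B(R) = 1 + R (B(R) = R + 1 = 1 + R)
o(S) = S²
b(N, T) = T + 2*N³/(1 + N + T) (b(N, T) = T + ((N + N)/(T + (1 + N)))*N² = T + ((2*N)/(1 + N + T))*N² = T + (2*N/(1 + N + T))*N² = T + 2*N³/(1 + N + T))
-629/b(13, 13) = -629*(1 + 13 + 13)/(13² + 2*13³ + 13*(1 + 13)) = -629*27/(169 + 2*2197 + 13*14) = -629*27/(169 + 4394 + 182) = -629/((1/27)*4745) = -629/4745/27 = -629*27/4745 = -16983/4745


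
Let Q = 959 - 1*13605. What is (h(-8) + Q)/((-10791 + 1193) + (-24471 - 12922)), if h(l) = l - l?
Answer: 12646/46991 ≈ 0.26912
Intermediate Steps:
Q = -12646 (Q = 959 - 13605 = -12646)
h(l) = 0
(h(-8) + Q)/((-10791 + 1193) + (-24471 - 12922)) = (0 - 12646)/((-10791 + 1193) + (-24471 - 12922)) = -12646/(-9598 - 37393) = -12646/(-46991) = -12646*(-1/46991) = 12646/46991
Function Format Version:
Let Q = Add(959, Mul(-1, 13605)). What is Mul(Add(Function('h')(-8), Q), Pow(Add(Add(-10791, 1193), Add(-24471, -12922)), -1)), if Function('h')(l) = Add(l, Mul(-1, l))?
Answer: Rational(12646, 46991) ≈ 0.26912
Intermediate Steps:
Q = -12646 (Q = Add(959, -13605) = -12646)
Function('h')(l) = 0
Mul(Add(Function('h')(-8), Q), Pow(Add(Add(-10791, 1193), Add(-24471, -12922)), -1)) = Mul(Add(0, -12646), Pow(Add(Add(-10791, 1193), Add(-24471, -12922)), -1)) = Mul(-12646, Pow(Add(-9598, -37393), -1)) = Mul(-12646, Pow(-46991, -1)) = Mul(-12646, Rational(-1, 46991)) = Rational(12646, 46991)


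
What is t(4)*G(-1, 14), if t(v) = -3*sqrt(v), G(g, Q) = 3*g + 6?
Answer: -18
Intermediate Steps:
G(g, Q) = 6 + 3*g
t(4)*G(-1, 14) = (-3*sqrt(4))*(6 + 3*(-1)) = (-3*2)*(6 - 3) = -6*3 = -18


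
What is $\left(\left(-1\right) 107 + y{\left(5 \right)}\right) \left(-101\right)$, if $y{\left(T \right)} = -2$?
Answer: $11009$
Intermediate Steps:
$\left(\left(-1\right) 107 + y{\left(5 \right)}\right) \left(-101\right) = \left(\left(-1\right) 107 - 2\right) \left(-101\right) = \left(-107 - 2\right) \left(-101\right) = \left(-109\right) \left(-101\right) = 11009$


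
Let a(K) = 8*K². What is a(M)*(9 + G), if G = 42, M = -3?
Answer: 3672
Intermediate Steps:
a(M)*(9 + G) = (8*(-3)²)*(9 + 42) = (8*9)*51 = 72*51 = 3672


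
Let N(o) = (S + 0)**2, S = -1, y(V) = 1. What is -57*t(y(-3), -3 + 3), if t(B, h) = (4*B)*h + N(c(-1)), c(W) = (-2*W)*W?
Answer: -57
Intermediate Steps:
c(W) = -2*W**2
N(o) = 1 (N(o) = (-1 + 0)**2 = (-1)**2 = 1)
t(B, h) = 1 + 4*B*h (t(B, h) = (4*B)*h + 1 = 4*B*h + 1 = 1 + 4*B*h)
-57*t(y(-3), -3 + 3) = -57*(1 + 4*1*(-3 + 3)) = -57*(1 + 4*1*0) = -57*(1 + 0) = -57*1 = -57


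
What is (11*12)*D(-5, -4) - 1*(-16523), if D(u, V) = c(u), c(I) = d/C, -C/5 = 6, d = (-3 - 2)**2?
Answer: 16413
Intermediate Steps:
d = 25 (d = (-5)**2 = 25)
C = -30 (C = -5*6 = -30)
c(I) = -5/6 (c(I) = 25/(-30) = 25*(-1/30) = -5/6)
D(u, V) = -5/6
(11*12)*D(-5, -4) - 1*(-16523) = (11*12)*(-5/6) - 1*(-16523) = 132*(-5/6) + 16523 = -110 + 16523 = 16413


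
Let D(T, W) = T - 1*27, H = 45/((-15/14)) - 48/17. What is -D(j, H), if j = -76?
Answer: 103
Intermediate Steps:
H = -762/17 (H = 45/((-15*1/14)) - 48*1/17 = 45/(-15/14) - 48/17 = 45*(-14/15) - 48/17 = -42 - 48/17 = -762/17 ≈ -44.824)
D(T, W) = -27 + T (D(T, W) = T - 27 = -27 + T)
-D(j, H) = -(-27 - 76) = -1*(-103) = 103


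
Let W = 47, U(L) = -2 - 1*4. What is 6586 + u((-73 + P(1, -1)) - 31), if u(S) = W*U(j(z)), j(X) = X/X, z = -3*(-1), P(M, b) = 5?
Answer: 6304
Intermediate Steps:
z = 3
j(X) = 1
U(L) = -6 (U(L) = -2 - 4 = -6)
u(S) = -282 (u(S) = 47*(-6) = -282)
6586 + u((-73 + P(1, -1)) - 31) = 6586 - 282 = 6304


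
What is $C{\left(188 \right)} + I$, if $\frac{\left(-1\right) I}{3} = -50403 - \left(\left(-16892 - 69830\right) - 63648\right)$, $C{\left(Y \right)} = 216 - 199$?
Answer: $-299884$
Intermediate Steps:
$C{\left(Y \right)} = 17$
$I = -299901$ ($I = - 3 \left(-50403 - \left(\left(-16892 - 69830\right) - 63648\right)\right) = - 3 \left(-50403 - \left(-86722 - 63648\right)\right) = - 3 \left(-50403 - -150370\right) = - 3 \left(-50403 + 150370\right) = \left(-3\right) 99967 = -299901$)
$C{\left(188 \right)} + I = 17 - 299901 = -299884$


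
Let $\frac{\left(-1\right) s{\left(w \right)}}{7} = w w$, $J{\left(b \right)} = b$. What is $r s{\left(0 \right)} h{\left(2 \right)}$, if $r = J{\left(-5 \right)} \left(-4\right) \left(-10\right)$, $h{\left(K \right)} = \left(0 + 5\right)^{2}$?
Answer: $0$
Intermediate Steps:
$s{\left(w \right)} = - 7 w^{2}$ ($s{\left(w \right)} = - 7 w w = - 7 w^{2}$)
$h{\left(K \right)} = 25$ ($h{\left(K \right)} = 5^{2} = 25$)
$r = -200$ ($r = \left(-5\right) \left(-4\right) \left(-10\right) = 20 \left(-10\right) = -200$)
$r s{\left(0 \right)} h{\left(2 \right)} = - 200 - 7 \cdot 0^{2} \cdot 25 = - 200 \left(-7\right) 0 \cdot 25 = - 200 \cdot 0 \cdot 25 = \left(-200\right) 0 = 0$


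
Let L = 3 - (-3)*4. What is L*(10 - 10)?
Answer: 0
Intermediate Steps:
L = 15 (L = 3 - 1*(-12) = 3 + 12 = 15)
L*(10 - 10) = 15*(10 - 10) = 15*0 = 0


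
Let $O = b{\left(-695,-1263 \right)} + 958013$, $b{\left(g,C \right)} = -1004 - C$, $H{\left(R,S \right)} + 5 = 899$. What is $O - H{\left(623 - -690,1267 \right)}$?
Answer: $957378$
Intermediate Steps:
$H{\left(R,S \right)} = 894$ ($H{\left(R,S \right)} = -5 + 899 = 894$)
$O = 958272$ ($O = \left(-1004 - -1263\right) + 958013 = \left(-1004 + 1263\right) + 958013 = 259 + 958013 = 958272$)
$O - H{\left(623 - -690,1267 \right)} = 958272 - 894 = 957378$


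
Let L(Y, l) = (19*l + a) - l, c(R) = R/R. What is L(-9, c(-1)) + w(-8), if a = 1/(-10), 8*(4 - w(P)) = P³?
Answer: 859/10 ≈ 85.900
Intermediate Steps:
w(P) = 4 - P³/8
c(R) = 1
a = -⅒ ≈ -0.10000
L(Y, l) = -⅒ + 18*l (L(Y, l) = (19*l - ⅒) - l = (-⅒ + 19*l) - l = -⅒ + 18*l)
L(-9, c(-1)) + w(-8) = (-⅒ + 18*1) + (4 - ⅛*(-8)³) = (-⅒ + 18) + (4 - ⅛*(-512)) = 179/10 + (4 + 64) = 179/10 + 68 = 859/10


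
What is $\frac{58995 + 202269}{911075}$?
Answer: $\frac{261264}{911075} \approx 0.28676$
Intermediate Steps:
$\frac{58995 + 202269}{911075} = 261264 \cdot \frac{1}{911075} = \frac{261264}{911075}$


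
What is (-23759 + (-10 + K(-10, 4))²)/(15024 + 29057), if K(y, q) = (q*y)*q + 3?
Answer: 4130/44081 ≈ 0.093691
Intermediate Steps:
K(y, q) = 3 + y*q² (K(y, q) = y*q² + 3 = 3 + y*q²)
(-23759 + (-10 + K(-10, 4))²)/(15024 + 29057) = (-23759 + (-10 + (3 - 10*4²))²)/(15024 + 29057) = (-23759 + (-10 + (3 - 10*16))²)/44081 = (-23759 + (-10 + (3 - 160))²)*(1/44081) = (-23759 + (-10 - 157)²)*(1/44081) = (-23759 + (-167)²)*(1/44081) = (-23759 + 27889)*(1/44081) = 4130*(1/44081) = 4130/44081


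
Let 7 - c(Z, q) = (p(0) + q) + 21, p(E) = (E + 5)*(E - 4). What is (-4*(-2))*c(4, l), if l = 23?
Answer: -136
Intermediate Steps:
p(E) = (-4 + E)*(5 + E) (p(E) = (5 + E)*(-4 + E) = (-4 + E)*(5 + E))
c(Z, q) = 6 - q (c(Z, q) = 7 - (((-20 + 0 + 0²) + q) + 21) = 7 - (((-20 + 0 + 0) + q) + 21) = 7 - ((-20 + q) + 21) = 7 - (1 + q) = 7 + (-1 - q) = 6 - q)
(-4*(-2))*c(4, l) = (-4*(-2))*(6 - 1*23) = 8*(6 - 23) = 8*(-17) = -136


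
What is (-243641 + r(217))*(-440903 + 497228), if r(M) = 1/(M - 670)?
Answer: -2072184996850/151 ≈ -1.3723e+10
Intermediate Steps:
r(M) = 1/(-670 + M)
(-243641 + r(217))*(-440903 + 497228) = (-243641 + 1/(-670 + 217))*(-440903 + 497228) = (-243641 + 1/(-453))*56325 = (-243641 - 1/453)*56325 = -110369374/453*56325 = -2072184996850/151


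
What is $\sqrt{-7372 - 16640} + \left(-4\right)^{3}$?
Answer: $-64 + 6 i \sqrt{667} \approx -64.0 + 154.96 i$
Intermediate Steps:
$\sqrt{-7372 - 16640} + \left(-4\right)^{3} = \sqrt{-24012} - 64 = 6 i \sqrt{667} - 64 = -64 + 6 i \sqrt{667}$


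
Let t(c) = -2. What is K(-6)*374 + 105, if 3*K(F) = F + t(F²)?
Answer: -2677/3 ≈ -892.33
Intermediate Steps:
K(F) = -⅔ + F/3 (K(F) = (F - 2)/3 = (-2 + F)/3 = -⅔ + F/3)
K(-6)*374 + 105 = (-⅔ + (⅓)*(-6))*374 + 105 = (-⅔ - 2)*374 + 105 = -8/3*374 + 105 = -2992/3 + 105 = -2677/3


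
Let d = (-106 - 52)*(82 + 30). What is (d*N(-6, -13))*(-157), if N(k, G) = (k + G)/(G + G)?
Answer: 26393584/13 ≈ 2.0303e+6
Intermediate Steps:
d = -17696 (d = -158*112 = -17696)
N(k, G) = (G + k)/(2*G) (N(k, G) = (G + k)/((2*G)) = (G + k)*(1/(2*G)) = (G + k)/(2*G))
(d*N(-6, -13))*(-157) = -8848*(-13 - 6)/(-13)*(-157) = -8848*(-1)*(-19)/13*(-157) = -17696*19/26*(-157) = -168112/13*(-157) = 26393584/13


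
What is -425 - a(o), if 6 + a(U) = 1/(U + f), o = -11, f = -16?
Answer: -11312/27 ≈ -418.96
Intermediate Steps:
a(U) = -6 + 1/(-16 + U) (a(U) = -6 + 1/(U - 16) = -6 + 1/(-16 + U))
-425 - a(o) = -425 - (97 - 6*(-11))/(-16 - 11) = -425 - (97 + 66)/(-27) = -425 - (-1)*163/27 = -425 - 1*(-163/27) = -425 + 163/27 = -11312/27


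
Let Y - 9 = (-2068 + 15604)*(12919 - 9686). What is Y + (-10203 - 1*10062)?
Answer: 43741632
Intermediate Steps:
Y = 43761897 (Y = 9 + (-2068 + 15604)*(12919 - 9686) = 9 + 13536*3233 = 9 + 43761888 = 43761897)
Y + (-10203 - 1*10062) = 43761897 + (-10203 - 1*10062) = 43761897 + (-10203 - 10062) = 43761897 - 20265 = 43741632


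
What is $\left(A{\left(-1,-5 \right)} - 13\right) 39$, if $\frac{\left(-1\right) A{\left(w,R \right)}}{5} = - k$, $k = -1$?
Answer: $-702$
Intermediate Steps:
$A{\left(w,R \right)} = -5$ ($A{\left(w,R \right)} = - 5 \left(\left(-1\right) \left(-1\right)\right) = \left(-5\right) 1 = -5$)
$\left(A{\left(-1,-5 \right)} - 13\right) 39 = \left(-5 - 13\right) 39 = \left(-18\right) 39 = -702$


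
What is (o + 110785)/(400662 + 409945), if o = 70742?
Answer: 181527/810607 ≈ 0.22394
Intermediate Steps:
(o + 110785)/(400662 + 409945) = (70742 + 110785)/(400662 + 409945) = 181527/810607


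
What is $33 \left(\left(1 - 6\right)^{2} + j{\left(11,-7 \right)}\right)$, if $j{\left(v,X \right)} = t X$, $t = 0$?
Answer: $825$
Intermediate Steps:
$j{\left(v,X \right)} = 0$ ($j{\left(v,X \right)} = 0 X = 0$)
$33 \left(\left(1 - 6\right)^{2} + j{\left(11,-7 \right)}\right) = 33 \left(\left(1 - 6\right)^{2} + 0\right) = 33 \left(\left(-5\right)^{2} + 0\right) = 33 \left(25 + 0\right) = 33 \cdot 25 = 825$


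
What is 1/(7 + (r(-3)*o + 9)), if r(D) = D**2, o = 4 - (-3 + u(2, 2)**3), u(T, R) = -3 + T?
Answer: 1/88 ≈ 0.011364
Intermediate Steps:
o = 8 (o = 4 - (-3 + (-3 + 2)**3) = 4 - (-3 + (-1)**3) = 4 - (-3 - 1) = 4 - 1*(-4) = 4 + 4 = 8)
1/(7 + (r(-3)*o + 9)) = 1/(7 + ((-3)**2*8 + 9)) = 1/(7 + (9*8 + 9)) = 1/(7 + (72 + 9)) = 1/(7 + 81) = 1/88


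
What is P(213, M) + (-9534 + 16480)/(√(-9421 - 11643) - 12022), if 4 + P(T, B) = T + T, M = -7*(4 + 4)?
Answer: 15229101111/36137387 - 3473*I*√5266/36137387 ≈ 421.42 - 0.0069741*I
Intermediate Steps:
M = -56 (M = -7*8 = -56)
P(T, B) = -4 + 2*T (P(T, B) = -4 + (T + T) = -4 + 2*T)
P(213, M) + (-9534 + 16480)/(√(-9421 - 11643) - 12022) = (-4 + 2*213) + (-9534 + 16480)/(√(-9421 - 11643) - 12022) = (-4 + 426) + 6946/(√(-21064) - 12022) = 422 + 6946/(2*I*√5266 - 12022) = 422 + 6946/(-12022 + 2*I*√5266)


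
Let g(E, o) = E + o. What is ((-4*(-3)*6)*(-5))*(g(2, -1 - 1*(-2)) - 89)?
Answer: 30960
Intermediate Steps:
((-4*(-3)*6)*(-5))*(g(2, -1 - 1*(-2)) - 89) = ((-4*(-3)*6)*(-5))*((2 + (-1 - 1*(-2))) - 89) = ((12*6)*(-5))*((2 + (-1 + 2)) - 89) = (72*(-5))*((2 + 1) - 89) = -360*(3 - 89) = -360*(-86) = 30960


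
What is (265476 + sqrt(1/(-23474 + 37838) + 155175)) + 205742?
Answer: 471218 + sqrt(889344546699)/2394 ≈ 4.7161e+5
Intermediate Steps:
(265476 + sqrt(1/(-23474 + 37838) + 155175)) + 205742 = (265476 + sqrt(1/14364 + 155175)) + 205742 = (265476 + sqrt(2228933701/14364)) + 205742 = (265476 + sqrt(889344546699)/2394) + 205742 = 471218 + sqrt(889344546699)/2394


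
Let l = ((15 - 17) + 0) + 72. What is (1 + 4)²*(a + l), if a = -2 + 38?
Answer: 2650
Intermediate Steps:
l = 70 (l = (-2 + 0) + 72 = -2 + 72 = 70)
a = 36
(1 + 4)²*(a + l) = (1 + 4)²*(36 + 70) = 5²*106 = 25*106 = 2650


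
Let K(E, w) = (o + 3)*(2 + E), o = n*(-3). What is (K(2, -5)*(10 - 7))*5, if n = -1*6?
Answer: 1260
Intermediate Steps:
n = -6
o = 18 (o = -6*(-3) = 18)
K(E, w) = 42 + 21*E (K(E, w) = (18 + 3)*(2 + E) = 21*(2 + E) = 42 + 21*E)
(K(2, -5)*(10 - 7))*5 = ((42 + 21*2)*(10 - 7))*5 = ((42 + 42)*3)*5 = (84*3)*5 = 252*5 = 1260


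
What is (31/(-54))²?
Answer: 961/2916 ≈ 0.32956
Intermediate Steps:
(31/(-54))² = (31*(-1/54))² = (-31/54)² = 961/2916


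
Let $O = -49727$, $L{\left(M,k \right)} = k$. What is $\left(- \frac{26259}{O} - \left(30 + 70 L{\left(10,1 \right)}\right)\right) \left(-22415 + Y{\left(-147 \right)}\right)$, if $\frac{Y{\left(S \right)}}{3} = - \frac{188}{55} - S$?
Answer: $\frac{5980909992094}{2734985} \approx 2.1868 \cdot 10^{6}$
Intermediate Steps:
$Y{\left(S \right)} = - \frac{564}{55} - 3 S$ ($Y{\left(S \right)} = 3 \left(- \frac{188}{55} - S\right) = - \frac{564}{55} - 3 S$)
$\left(- \frac{26259}{O} - \left(30 + 70 L{\left(10,1 \right)}\right)\right) \left(-22415 + Y{\left(-147 \right)}\right) = \left(- \frac{26259}{-49727} - 100\right) \left(-22415 - - \frac{23691}{55}\right) = \left(\left(-26259\right) \left(- \frac{1}{49727}\right) - 100\right) \left(-22415 + \left(- \frac{564}{55} + 441\right)\right) = \left(\frac{26259}{49727} - 100\right) \left(-22415 + \frac{23691}{55}\right) = \left(- \frac{4946441}{49727}\right) \left(- \frac{1209134}{55}\right) = \frac{5980909992094}{2734985}$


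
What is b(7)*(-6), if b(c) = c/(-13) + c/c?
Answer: -36/13 ≈ -2.7692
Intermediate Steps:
b(c) = 1 - c/13 (b(c) = c*(-1/13) + 1 = -c/13 + 1 = 1 - c/13)
b(7)*(-6) = (1 - 1/13*7)*(-6) = (1 - 7/13)*(-6) = (6/13)*(-6) = -36/13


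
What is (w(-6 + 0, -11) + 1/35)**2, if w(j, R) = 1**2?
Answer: 1296/1225 ≈ 1.0580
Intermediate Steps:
w(j, R) = 1
(w(-6 + 0, -11) + 1/35)**2 = (1 + 1/35)**2 = (36/35)**2 = 1296/1225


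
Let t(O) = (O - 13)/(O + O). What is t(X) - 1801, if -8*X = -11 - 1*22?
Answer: -118937/66 ≈ -1802.1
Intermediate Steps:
X = 33/8 (X = -(-11 - 1*22)/8 = -(-11 - 22)/8 = -1/8*(-33) = 33/8 ≈ 4.1250)
t(O) = (-13 + O)/(2*O) (t(O) = (-13 + O)/((2*O)) = (-13 + O)*(1/(2*O)) = (-13 + O)/(2*O))
t(X) - 1801 = (-13 + 33/8)/(2*(33/8)) - 1801 = (1/2)*(8/33)*(-71/8) - 1801 = -71/66 - 1801 = -118937/66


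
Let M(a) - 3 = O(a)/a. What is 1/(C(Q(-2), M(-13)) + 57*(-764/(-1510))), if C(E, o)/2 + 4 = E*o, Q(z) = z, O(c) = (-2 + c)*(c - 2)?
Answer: 9815/766262 ≈ 0.012809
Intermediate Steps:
O(c) = (-2 + c)**2 (O(c) = (-2 + c)*(-2 + c) = (-2 + c)**2)
M(a) = 3 + (-2 + a)**2/a
C(E, o) = -8 + 2*E*o (C(E, o) = -8 + 2*(E*o) = -8 + 2*E*o)
1/(C(Q(-2), M(-13)) + 57*(-764/(-1510))) = 1/((-8 + 2*(-2)*(-1 - 13 + 4/(-13))) + 57*(-764/(-1510))) = 1/((-8 + 2*(-2)*(-1 - 13 + 4*(-1/13))) + 57*(-764*(-1/1510))) = 1/((-8 + 2*(-2)*(-1 - 13 - 4/13)) + 57*(382/755)) = 1/((-8 + 2*(-2)*(-186/13)) + 21774/755) = 1/((-8 + 744/13) + 21774/755) = 1/(640/13 + 21774/755) = 1/(766262/9815) = 9815/766262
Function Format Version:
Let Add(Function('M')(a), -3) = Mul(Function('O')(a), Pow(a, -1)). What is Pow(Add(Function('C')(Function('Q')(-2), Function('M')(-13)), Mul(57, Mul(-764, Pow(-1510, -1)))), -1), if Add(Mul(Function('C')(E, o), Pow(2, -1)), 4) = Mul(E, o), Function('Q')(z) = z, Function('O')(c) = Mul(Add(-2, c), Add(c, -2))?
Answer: Rational(9815, 766262) ≈ 0.012809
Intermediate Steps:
Function('O')(c) = Pow(Add(-2, c), 2) (Function('O')(c) = Mul(Add(-2, c), Add(-2, c)) = Pow(Add(-2, c), 2))
Function('M')(a) = Add(3, Mul(Pow(a, -1), Pow(Add(-2, a), 2))) (Function('M')(a) = Add(3, Mul(Pow(Add(-2, a), 2), Pow(a, -1))) = Add(3, Mul(Pow(a, -1), Pow(Add(-2, a), 2))))
Function('C')(E, o) = Add(-8, Mul(2, E, o)) (Function('C')(E, o) = Add(-8, Mul(2, Mul(E, o))) = Add(-8, Mul(2, E, o)))
Pow(Add(Function('C')(Function('Q')(-2), Function('M')(-13)), Mul(57, Mul(-764, Pow(-1510, -1)))), -1) = Pow(Add(Add(-8, Mul(2, -2, Add(-1, -13, Mul(4, Pow(-13, -1))))), Mul(57, Mul(-764, Pow(-1510, -1)))), -1) = Pow(Add(Add(-8, Mul(2, -2, Add(-1, -13, Mul(4, Rational(-1, 13))))), Mul(57, Mul(-764, Rational(-1, 1510)))), -1) = Pow(Add(Add(-8, Mul(2, -2, Add(-1, -13, Rational(-4, 13)))), Mul(57, Rational(382, 755))), -1) = Pow(Add(Add(-8, Mul(2, -2, Rational(-186, 13))), Rational(21774, 755)), -1) = Pow(Add(Add(-8, Rational(744, 13)), Rational(21774, 755)), -1) = Pow(Add(Rational(640, 13), Rational(21774, 755)), -1) = Pow(Rational(766262, 9815), -1) = Rational(9815, 766262)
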